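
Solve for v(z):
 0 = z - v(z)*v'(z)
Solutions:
 v(z) = -sqrt(C1 + z^2)
 v(z) = sqrt(C1 + z^2)


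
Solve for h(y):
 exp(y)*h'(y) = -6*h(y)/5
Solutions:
 h(y) = C1*exp(6*exp(-y)/5)


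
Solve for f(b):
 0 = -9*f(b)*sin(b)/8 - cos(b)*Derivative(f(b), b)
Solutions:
 f(b) = C1*cos(b)^(9/8)


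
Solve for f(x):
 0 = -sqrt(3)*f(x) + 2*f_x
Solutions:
 f(x) = C1*exp(sqrt(3)*x/2)


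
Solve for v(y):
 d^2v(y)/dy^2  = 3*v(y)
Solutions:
 v(y) = C1*exp(-sqrt(3)*y) + C2*exp(sqrt(3)*y)


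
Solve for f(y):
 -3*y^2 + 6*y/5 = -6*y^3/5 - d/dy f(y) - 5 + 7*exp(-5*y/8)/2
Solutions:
 f(y) = C1 - 3*y^4/10 + y^3 - 3*y^2/5 - 5*y - 28*exp(-5*y/8)/5


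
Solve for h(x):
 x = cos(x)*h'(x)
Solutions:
 h(x) = C1 + Integral(x/cos(x), x)


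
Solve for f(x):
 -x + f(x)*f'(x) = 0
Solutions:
 f(x) = -sqrt(C1 + x^2)
 f(x) = sqrt(C1 + x^2)


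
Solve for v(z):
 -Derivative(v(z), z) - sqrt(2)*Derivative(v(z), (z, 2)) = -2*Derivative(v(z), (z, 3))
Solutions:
 v(z) = C1 + C2*exp(z*(-sqrt(10) + sqrt(2))/4) + C3*exp(z*(sqrt(2) + sqrt(10))/4)


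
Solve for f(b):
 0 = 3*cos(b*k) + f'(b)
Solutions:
 f(b) = C1 - 3*sin(b*k)/k


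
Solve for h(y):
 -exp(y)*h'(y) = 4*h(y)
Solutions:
 h(y) = C1*exp(4*exp(-y))


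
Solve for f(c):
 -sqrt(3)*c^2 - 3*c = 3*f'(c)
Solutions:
 f(c) = C1 - sqrt(3)*c^3/9 - c^2/2


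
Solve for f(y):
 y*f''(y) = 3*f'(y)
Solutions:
 f(y) = C1 + C2*y^4


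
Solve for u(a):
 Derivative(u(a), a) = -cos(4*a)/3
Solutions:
 u(a) = C1 - sin(4*a)/12


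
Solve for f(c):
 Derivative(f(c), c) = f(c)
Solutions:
 f(c) = C1*exp(c)


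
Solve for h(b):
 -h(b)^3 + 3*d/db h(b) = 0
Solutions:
 h(b) = -sqrt(6)*sqrt(-1/(C1 + b))/2
 h(b) = sqrt(6)*sqrt(-1/(C1 + b))/2


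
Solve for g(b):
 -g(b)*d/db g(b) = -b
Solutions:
 g(b) = -sqrt(C1 + b^2)
 g(b) = sqrt(C1 + b^2)


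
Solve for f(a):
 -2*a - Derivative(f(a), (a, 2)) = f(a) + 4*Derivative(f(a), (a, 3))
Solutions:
 f(a) = C1*exp(a*(-2 + (12*sqrt(327) + 217)^(-1/3) + (12*sqrt(327) + 217)^(1/3))/24)*sin(sqrt(3)*a*(-(12*sqrt(327) + 217)^(1/3) + (12*sqrt(327) + 217)^(-1/3))/24) + C2*exp(a*(-2 + (12*sqrt(327) + 217)^(-1/3) + (12*sqrt(327) + 217)^(1/3))/24)*cos(sqrt(3)*a*(-(12*sqrt(327) + 217)^(1/3) + (12*sqrt(327) + 217)^(-1/3))/24) + C3*exp(-a*((12*sqrt(327) + 217)^(-1/3) + 1 + (12*sqrt(327) + 217)^(1/3))/12) - 2*a


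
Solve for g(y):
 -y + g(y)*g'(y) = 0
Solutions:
 g(y) = -sqrt(C1 + y^2)
 g(y) = sqrt(C1 + y^2)


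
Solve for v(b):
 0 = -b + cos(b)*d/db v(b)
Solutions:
 v(b) = C1 + Integral(b/cos(b), b)


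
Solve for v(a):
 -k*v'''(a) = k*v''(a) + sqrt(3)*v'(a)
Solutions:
 v(a) = C1 + C2*exp(a*(-1 + sqrt(k*(k - 4*sqrt(3)))/k)/2) + C3*exp(-a*(1 + sqrt(k*(k - 4*sqrt(3)))/k)/2)


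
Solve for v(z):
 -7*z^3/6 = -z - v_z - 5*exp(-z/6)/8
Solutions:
 v(z) = C1 + 7*z^4/24 - z^2/2 + 15*exp(-z/6)/4


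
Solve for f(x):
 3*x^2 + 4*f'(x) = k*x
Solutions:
 f(x) = C1 + k*x^2/8 - x^3/4


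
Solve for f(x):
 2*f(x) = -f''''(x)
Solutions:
 f(x) = (C1*sin(2^(3/4)*x/2) + C2*cos(2^(3/4)*x/2))*exp(-2^(3/4)*x/2) + (C3*sin(2^(3/4)*x/2) + C4*cos(2^(3/4)*x/2))*exp(2^(3/4)*x/2)


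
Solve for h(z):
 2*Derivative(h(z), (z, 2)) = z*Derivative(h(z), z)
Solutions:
 h(z) = C1 + C2*erfi(z/2)


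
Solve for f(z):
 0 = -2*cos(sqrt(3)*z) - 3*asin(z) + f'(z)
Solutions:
 f(z) = C1 + 3*z*asin(z) + 3*sqrt(1 - z^2) + 2*sqrt(3)*sin(sqrt(3)*z)/3


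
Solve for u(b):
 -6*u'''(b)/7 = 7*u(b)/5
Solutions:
 u(b) = C3*exp(-210^(2/3)*b/30) + (C1*sin(3^(1/6)*70^(2/3)*b/20) + C2*cos(3^(1/6)*70^(2/3)*b/20))*exp(210^(2/3)*b/60)


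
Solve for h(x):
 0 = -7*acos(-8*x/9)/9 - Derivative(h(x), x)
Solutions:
 h(x) = C1 - 7*x*acos(-8*x/9)/9 - 7*sqrt(81 - 64*x^2)/72


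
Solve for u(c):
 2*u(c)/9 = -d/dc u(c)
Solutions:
 u(c) = C1*exp(-2*c/9)


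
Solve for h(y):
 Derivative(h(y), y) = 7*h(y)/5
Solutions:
 h(y) = C1*exp(7*y/5)


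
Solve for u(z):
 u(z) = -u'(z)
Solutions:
 u(z) = C1*exp(-z)


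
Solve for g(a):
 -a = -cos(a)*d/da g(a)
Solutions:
 g(a) = C1 + Integral(a/cos(a), a)


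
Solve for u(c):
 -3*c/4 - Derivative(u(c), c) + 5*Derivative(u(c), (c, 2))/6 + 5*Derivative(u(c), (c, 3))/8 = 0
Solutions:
 u(c) = C1 + C2*exp(2*c*(-5 + sqrt(115))/15) + C3*exp(-2*c*(5 + sqrt(115))/15) - 3*c^2/8 - 5*c/8


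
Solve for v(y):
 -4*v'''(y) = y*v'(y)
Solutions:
 v(y) = C1 + Integral(C2*airyai(-2^(1/3)*y/2) + C3*airybi(-2^(1/3)*y/2), y)


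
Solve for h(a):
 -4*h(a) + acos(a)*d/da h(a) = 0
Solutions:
 h(a) = C1*exp(4*Integral(1/acos(a), a))


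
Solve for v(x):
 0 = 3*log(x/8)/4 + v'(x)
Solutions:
 v(x) = C1 - 3*x*log(x)/4 + 3*x/4 + 9*x*log(2)/4


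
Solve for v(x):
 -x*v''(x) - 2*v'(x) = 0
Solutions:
 v(x) = C1 + C2/x


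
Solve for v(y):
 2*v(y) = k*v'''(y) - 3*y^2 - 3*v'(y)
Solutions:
 v(y) = C1*exp(-y*((sqrt((1 - 1/k)/k^2) - 1/k)^(1/3) + 1/(k*(sqrt((1 - 1/k)/k^2) - 1/k)^(1/3)))) + C2*exp(y*((sqrt((1 - 1/k)/k^2) - 1/k)^(1/3)/2 - sqrt(3)*I*(sqrt((1 - 1/k)/k^2) - 1/k)^(1/3)/2 - 2/(k*(-1 + sqrt(3)*I)*(sqrt((1 - 1/k)/k^2) - 1/k)^(1/3)))) + C3*exp(y*((sqrt((1 - 1/k)/k^2) - 1/k)^(1/3)/2 + sqrt(3)*I*(sqrt((1 - 1/k)/k^2) - 1/k)^(1/3)/2 + 2/(k*(1 + sqrt(3)*I)*(sqrt((1 - 1/k)/k^2) - 1/k)^(1/3)))) - 3*y^2/2 + 9*y/2 - 27/4


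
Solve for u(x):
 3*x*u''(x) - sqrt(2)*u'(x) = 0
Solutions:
 u(x) = C1 + C2*x^(sqrt(2)/3 + 1)


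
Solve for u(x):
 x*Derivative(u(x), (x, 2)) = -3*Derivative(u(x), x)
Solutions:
 u(x) = C1 + C2/x^2


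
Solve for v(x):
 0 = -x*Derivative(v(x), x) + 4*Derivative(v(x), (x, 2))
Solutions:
 v(x) = C1 + C2*erfi(sqrt(2)*x/4)


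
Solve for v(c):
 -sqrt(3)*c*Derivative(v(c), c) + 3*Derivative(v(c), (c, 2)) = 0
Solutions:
 v(c) = C1 + C2*erfi(sqrt(2)*3^(3/4)*c/6)


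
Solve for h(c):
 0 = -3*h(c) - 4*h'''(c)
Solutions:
 h(c) = C3*exp(-6^(1/3)*c/2) + (C1*sin(2^(1/3)*3^(5/6)*c/4) + C2*cos(2^(1/3)*3^(5/6)*c/4))*exp(6^(1/3)*c/4)


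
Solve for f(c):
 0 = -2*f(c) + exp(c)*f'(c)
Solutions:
 f(c) = C1*exp(-2*exp(-c))


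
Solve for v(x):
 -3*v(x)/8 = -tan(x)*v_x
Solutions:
 v(x) = C1*sin(x)^(3/8)


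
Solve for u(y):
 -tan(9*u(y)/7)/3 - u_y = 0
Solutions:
 u(y) = -7*asin(C1*exp(-3*y/7))/9 + 7*pi/9
 u(y) = 7*asin(C1*exp(-3*y/7))/9


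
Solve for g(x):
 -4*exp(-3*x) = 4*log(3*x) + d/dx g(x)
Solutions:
 g(x) = C1 - 4*x*log(x) + 4*x*(1 - log(3)) + 4*exp(-3*x)/3


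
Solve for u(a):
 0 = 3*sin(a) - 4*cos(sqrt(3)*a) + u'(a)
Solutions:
 u(a) = C1 + 4*sqrt(3)*sin(sqrt(3)*a)/3 + 3*cos(a)


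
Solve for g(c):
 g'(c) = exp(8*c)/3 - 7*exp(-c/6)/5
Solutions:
 g(c) = C1 + exp(8*c)/24 + 42*exp(-c/6)/5


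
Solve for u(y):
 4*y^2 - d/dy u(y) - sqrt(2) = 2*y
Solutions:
 u(y) = C1 + 4*y^3/3 - y^2 - sqrt(2)*y


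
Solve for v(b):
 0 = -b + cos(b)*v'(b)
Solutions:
 v(b) = C1 + Integral(b/cos(b), b)


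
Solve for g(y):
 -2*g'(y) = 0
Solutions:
 g(y) = C1


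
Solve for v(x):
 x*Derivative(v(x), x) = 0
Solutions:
 v(x) = C1


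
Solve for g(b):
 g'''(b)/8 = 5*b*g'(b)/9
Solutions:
 g(b) = C1 + Integral(C2*airyai(2*15^(1/3)*b/3) + C3*airybi(2*15^(1/3)*b/3), b)


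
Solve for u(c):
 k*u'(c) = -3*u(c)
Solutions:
 u(c) = C1*exp(-3*c/k)


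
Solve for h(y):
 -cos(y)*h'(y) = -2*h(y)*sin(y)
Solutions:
 h(y) = C1/cos(y)^2


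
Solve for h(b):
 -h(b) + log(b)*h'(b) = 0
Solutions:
 h(b) = C1*exp(li(b))


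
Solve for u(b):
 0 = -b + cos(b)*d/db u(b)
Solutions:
 u(b) = C1 + Integral(b/cos(b), b)


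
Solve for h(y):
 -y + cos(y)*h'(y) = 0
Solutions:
 h(y) = C1 + Integral(y/cos(y), y)


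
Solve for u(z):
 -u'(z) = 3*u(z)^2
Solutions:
 u(z) = 1/(C1 + 3*z)


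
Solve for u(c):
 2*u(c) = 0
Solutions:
 u(c) = 0


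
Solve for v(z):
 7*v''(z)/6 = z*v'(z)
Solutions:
 v(z) = C1 + C2*erfi(sqrt(21)*z/7)


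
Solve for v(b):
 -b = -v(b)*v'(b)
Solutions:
 v(b) = -sqrt(C1 + b^2)
 v(b) = sqrt(C1 + b^2)


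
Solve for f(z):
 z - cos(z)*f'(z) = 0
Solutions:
 f(z) = C1 + Integral(z/cos(z), z)


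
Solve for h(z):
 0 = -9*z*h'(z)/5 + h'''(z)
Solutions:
 h(z) = C1 + Integral(C2*airyai(15^(2/3)*z/5) + C3*airybi(15^(2/3)*z/5), z)


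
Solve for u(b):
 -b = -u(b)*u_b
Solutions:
 u(b) = -sqrt(C1 + b^2)
 u(b) = sqrt(C1 + b^2)


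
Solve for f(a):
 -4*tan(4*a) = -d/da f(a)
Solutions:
 f(a) = C1 - log(cos(4*a))


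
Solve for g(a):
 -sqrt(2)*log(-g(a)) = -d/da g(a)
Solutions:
 -li(-g(a)) = C1 + sqrt(2)*a


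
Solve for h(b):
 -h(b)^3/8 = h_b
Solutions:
 h(b) = -2*sqrt(-1/(C1 - b))
 h(b) = 2*sqrt(-1/(C1 - b))


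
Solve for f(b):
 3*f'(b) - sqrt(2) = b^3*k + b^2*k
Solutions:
 f(b) = C1 + b^4*k/12 + b^3*k/9 + sqrt(2)*b/3


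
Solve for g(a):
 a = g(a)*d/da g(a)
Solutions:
 g(a) = -sqrt(C1 + a^2)
 g(a) = sqrt(C1 + a^2)


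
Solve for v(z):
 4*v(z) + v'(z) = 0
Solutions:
 v(z) = C1*exp(-4*z)


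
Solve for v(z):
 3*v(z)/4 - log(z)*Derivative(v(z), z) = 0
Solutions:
 v(z) = C1*exp(3*li(z)/4)


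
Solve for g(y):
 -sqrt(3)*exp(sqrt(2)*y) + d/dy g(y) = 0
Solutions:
 g(y) = C1 + sqrt(6)*exp(sqrt(2)*y)/2


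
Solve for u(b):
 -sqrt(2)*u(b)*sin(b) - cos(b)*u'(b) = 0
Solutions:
 u(b) = C1*cos(b)^(sqrt(2))


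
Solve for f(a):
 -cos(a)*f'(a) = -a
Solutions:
 f(a) = C1 + Integral(a/cos(a), a)


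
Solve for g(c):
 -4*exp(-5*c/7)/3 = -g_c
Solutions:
 g(c) = C1 - 28*exp(-5*c/7)/15


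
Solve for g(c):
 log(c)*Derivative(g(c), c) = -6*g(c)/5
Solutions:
 g(c) = C1*exp(-6*li(c)/5)


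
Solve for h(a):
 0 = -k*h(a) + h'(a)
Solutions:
 h(a) = C1*exp(a*k)


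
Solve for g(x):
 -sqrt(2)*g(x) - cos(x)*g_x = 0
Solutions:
 g(x) = C1*(sin(x) - 1)^(sqrt(2)/2)/(sin(x) + 1)^(sqrt(2)/2)


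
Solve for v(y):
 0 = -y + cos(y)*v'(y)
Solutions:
 v(y) = C1 + Integral(y/cos(y), y)


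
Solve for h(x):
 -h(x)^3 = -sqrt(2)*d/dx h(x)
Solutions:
 h(x) = -sqrt(-1/(C1 + sqrt(2)*x))
 h(x) = sqrt(-1/(C1 + sqrt(2)*x))


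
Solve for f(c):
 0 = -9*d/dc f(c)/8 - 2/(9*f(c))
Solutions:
 f(c) = -sqrt(C1 - 32*c)/9
 f(c) = sqrt(C1 - 32*c)/9


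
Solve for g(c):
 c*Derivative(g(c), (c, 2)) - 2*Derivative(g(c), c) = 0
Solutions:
 g(c) = C1 + C2*c^3


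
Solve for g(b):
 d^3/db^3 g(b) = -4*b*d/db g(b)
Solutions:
 g(b) = C1 + Integral(C2*airyai(-2^(2/3)*b) + C3*airybi(-2^(2/3)*b), b)


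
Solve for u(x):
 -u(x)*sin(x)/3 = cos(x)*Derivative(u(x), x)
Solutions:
 u(x) = C1*cos(x)^(1/3)


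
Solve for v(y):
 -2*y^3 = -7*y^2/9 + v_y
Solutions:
 v(y) = C1 - y^4/2 + 7*y^3/27


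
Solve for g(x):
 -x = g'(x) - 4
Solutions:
 g(x) = C1 - x^2/2 + 4*x


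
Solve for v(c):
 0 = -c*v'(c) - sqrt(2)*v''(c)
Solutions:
 v(c) = C1 + C2*erf(2^(1/4)*c/2)


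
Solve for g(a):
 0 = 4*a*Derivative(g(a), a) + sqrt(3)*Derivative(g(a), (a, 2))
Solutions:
 g(a) = C1 + C2*erf(sqrt(2)*3^(3/4)*a/3)


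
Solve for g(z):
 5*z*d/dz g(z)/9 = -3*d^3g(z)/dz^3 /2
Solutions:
 g(z) = C1 + Integral(C2*airyai(-10^(1/3)*z/3) + C3*airybi(-10^(1/3)*z/3), z)


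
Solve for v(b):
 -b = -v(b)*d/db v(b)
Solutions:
 v(b) = -sqrt(C1 + b^2)
 v(b) = sqrt(C1 + b^2)


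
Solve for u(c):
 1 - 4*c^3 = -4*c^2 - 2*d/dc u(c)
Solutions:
 u(c) = C1 + c^4/2 - 2*c^3/3 - c/2


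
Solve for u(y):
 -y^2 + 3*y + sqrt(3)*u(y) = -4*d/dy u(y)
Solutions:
 u(y) = C1*exp(-sqrt(3)*y/4) + sqrt(3)*y^2/3 - 8*y/3 - sqrt(3)*y + 4 + 32*sqrt(3)/9


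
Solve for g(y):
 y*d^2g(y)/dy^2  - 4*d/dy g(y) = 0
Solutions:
 g(y) = C1 + C2*y^5


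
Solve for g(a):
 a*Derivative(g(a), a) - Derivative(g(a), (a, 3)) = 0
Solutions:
 g(a) = C1 + Integral(C2*airyai(a) + C3*airybi(a), a)


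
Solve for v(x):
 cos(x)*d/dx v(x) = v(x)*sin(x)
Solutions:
 v(x) = C1/cos(x)


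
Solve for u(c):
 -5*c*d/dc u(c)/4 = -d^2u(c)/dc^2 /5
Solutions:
 u(c) = C1 + C2*erfi(5*sqrt(2)*c/4)


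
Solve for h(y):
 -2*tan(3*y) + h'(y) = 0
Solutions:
 h(y) = C1 - 2*log(cos(3*y))/3


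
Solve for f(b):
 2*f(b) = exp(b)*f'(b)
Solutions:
 f(b) = C1*exp(-2*exp(-b))


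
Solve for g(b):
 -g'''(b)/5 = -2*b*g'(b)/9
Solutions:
 g(b) = C1 + Integral(C2*airyai(30^(1/3)*b/3) + C3*airybi(30^(1/3)*b/3), b)


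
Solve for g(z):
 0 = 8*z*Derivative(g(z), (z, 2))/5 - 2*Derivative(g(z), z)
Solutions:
 g(z) = C1 + C2*z^(9/4)


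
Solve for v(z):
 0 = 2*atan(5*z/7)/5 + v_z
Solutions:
 v(z) = C1 - 2*z*atan(5*z/7)/5 + 7*log(25*z^2 + 49)/25


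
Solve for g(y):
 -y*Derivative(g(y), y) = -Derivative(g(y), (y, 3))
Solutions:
 g(y) = C1 + Integral(C2*airyai(y) + C3*airybi(y), y)


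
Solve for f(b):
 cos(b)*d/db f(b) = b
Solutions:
 f(b) = C1 + Integral(b/cos(b), b)


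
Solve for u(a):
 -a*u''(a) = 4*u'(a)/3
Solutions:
 u(a) = C1 + C2/a^(1/3)


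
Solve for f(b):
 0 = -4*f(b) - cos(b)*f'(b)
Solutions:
 f(b) = C1*(sin(b)^2 - 2*sin(b) + 1)/(sin(b)^2 + 2*sin(b) + 1)


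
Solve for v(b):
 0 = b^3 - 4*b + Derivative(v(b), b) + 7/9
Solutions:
 v(b) = C1 - b^4/4 + 2*b^2 - 7*b/9


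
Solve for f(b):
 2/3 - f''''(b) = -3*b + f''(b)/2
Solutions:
 f(b) = C1 + C2*b + C3*sin(sqrt(2)*b/2) + C4*cos(sqrt(2)*b/2) + b^3 + 2*b^2/3


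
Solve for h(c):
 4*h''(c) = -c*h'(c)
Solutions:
 h(c) = C1 + C2*erf(sqrt(2)*c/4)


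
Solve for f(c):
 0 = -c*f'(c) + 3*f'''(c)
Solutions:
 f(c) = C1 + Integral(C2*airyai(3^(2/3)*c/3) + C3*airybi(3^(2/3)*c/3), c)


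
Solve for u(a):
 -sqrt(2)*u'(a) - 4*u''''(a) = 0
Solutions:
 u(a) = C1 + C4*exp(-sqrt(2)*a/2) + (C2*sin(sqrt(6)*a/4) + C3*cos(sqrt(6)*a/4))*exp(sqrt(2)*a/4)


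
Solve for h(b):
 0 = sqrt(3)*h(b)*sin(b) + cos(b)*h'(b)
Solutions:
 h(b) = C1*cos(b)^(sqrt(3))


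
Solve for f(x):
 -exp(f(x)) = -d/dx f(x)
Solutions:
 f(x) = log(-1/(C1 + x))


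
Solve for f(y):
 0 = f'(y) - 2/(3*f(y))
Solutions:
 f(y) = -sqrt(C1 + 12*y)/3
 f(y) = sqrt(C1 + 12*y)/3


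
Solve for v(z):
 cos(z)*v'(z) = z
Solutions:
 v(z) = C1 + Integral(z/cos(z), z)


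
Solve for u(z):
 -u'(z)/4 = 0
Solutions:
 u(z) = C1


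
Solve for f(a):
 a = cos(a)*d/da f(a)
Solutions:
 f(a) = C1 + Integral(a/cos(a), a)


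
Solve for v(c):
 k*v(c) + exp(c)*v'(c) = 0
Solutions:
 v(c) = C1*exp(k*exp(-c))


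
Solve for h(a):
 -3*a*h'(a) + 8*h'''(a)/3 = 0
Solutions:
 h(a) = C1 + Integral(C2*airyai(3^(2/3)*a/2) + C3*airybi(3^(2/3)*a/2), a)


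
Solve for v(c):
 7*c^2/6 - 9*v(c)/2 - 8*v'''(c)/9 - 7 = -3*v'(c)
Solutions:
 v(c) = C1*exp(3*2^(1/3)*c*(2^(1/3)/(sqrt(7) + 3)^(1/3) + (sqrt(7) + 3)^(1/3))/8)*sin(3*2^(1/3)*sqrt(3)*c*(-(sqrt(7) + 3)^(1/3) + 2^(1/3)/(sqrt(7) + 3)^(1/3))/8) + C2*exp(3*2^(1/3)*c*(2^(1/3)/(sqrt(7) + 3)^(1/3) + (sqrt(7) + 3)^(1/3))/8)*cos(3*2^(1/3)*sqrt(3)*c*(-(sqrt(7) + 3)^(1/3) + 2^(1/3)/(sqrt(7) + 3)^(1/3))/8) + C3*exp(-3*2^(1/3)*c*(2^(1/3)/(sqrt(7) + 3)^(1/3) + (sqrt(7) + 3)^(1/3))/4) + 7*c^2/27 + 28*c/81 - 322/243


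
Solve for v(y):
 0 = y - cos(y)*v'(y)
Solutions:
 v(y) = C1 + Integral(y/cos(y), y)


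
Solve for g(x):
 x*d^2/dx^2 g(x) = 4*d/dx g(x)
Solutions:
 g(x) = C1 + C2*x^5


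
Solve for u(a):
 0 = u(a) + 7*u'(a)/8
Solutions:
 u(a) = C1*exp(-8*a/7)


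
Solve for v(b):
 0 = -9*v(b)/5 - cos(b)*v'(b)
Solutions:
 v(b) = C1*(sin(b) - 1)^(9/10)/(sin(b) + 1)^(9/10)


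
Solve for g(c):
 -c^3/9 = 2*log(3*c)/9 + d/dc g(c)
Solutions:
 g(c) = C1 - c^4/36 - 2*c*log(c)/9 - 2*c*log(3)/9 + 2*c/9


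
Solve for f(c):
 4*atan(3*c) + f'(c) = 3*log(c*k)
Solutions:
 f(c) = C1 + 3*c*log(c*k) - 4*c*atan(3*c) - 3*c + 2*log(9*c^2 + 1)/3


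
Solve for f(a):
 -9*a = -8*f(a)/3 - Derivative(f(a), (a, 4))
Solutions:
 f(a) = 27*a/8 + (C1*sin(2^(1/4)*3^(3/4)*a/3) + C2*cos(2^(1/4)*3^(3/4)*a/3))*exp(-2^(1/4)*3^(3/4)*a/3) + (C3*sin(2^(1/4)*3^(3/4)*a/3) + C4*cos(2^(1/4)*3^(3/4)*a/3))*exp(2^(1/4)*3^(3/4)*a/3)


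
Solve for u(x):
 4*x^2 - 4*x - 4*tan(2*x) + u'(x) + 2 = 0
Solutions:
 u(x) = C1 - 4*x^3/3 + 2*x^2 - 2*x - 2*log(cos(2*x))


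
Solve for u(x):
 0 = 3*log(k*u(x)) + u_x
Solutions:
 li(k*u(x))/k = C1 - 3*x


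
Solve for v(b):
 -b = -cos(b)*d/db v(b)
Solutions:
 v(b) = C1 + Integral(b/cos(b), b)


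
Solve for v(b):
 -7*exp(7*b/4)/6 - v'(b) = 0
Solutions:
 v(b) = C1 - 2*exp(7*b/4)/3


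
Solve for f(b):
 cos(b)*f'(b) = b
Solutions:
 f(b) = C1 + Integral(b/cos(b), b)


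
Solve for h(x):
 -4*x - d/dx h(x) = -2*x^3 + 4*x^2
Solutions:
 h(x) = C1 + x^4/2 - 4*x^3/3 - 2*x^2


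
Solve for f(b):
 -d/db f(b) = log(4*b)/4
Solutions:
 f(b) = C1 - b*log(b)/4 - b*log(2)/2 + b/4


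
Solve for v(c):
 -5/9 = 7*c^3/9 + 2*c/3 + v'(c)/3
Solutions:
 v(c) = C1 - 7*c^4/12 - c^2 - 5*c/3


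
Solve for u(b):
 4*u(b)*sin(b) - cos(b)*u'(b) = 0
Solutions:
 u(b) = C1/cos(b)^4


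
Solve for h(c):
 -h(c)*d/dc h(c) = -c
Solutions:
 h(c) = -sqrt(C1 + c^2)
 h(c) = sqrt(C1 + c^2)


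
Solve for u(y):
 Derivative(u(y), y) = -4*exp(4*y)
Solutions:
 u(y) = C1 - exp(4*y)


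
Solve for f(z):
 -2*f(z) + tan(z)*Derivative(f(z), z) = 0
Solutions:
 f(z) = C1*sin(z)^2


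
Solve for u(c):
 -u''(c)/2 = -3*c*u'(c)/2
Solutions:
 u(c) = C1 + C2*erfi(sqrt(6)*c/2)


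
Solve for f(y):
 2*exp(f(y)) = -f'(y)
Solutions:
 f(y) = log(1/(C1 + 2*y))


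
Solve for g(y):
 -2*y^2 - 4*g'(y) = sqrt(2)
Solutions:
 g(y) = C1 - y^3/6 - sqrt(2)*y/4


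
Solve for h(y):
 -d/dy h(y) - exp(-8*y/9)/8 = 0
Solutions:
 h(y) = C1 + 9*exp(-8*y/9)/64


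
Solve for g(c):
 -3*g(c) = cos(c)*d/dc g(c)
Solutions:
 g(c) = C1*(sin(c) - 1)^(3/2)/(sin(c) + 1)^(3/2)


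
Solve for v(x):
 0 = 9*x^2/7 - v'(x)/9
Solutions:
 v(x) = C1 + 27*x^3/7


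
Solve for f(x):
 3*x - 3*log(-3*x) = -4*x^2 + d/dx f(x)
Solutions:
 f(x) = C1 + 4*x^3/3 + 3*x^2/2 - 3*x*log(-x) + 3*x*(1 - log(3))


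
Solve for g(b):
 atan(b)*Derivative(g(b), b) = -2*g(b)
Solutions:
 g(b) = C1*exp(-2*Integral(1/atan(b), b))


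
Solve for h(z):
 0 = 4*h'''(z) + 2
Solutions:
 h(z) = C1 + C2*z + C3*z^2 - z^3/12


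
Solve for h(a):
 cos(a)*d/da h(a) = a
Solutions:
 h(a) = C1 + Integral(a/cos(a), a)


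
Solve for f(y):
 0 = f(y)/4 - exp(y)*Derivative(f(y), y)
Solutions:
 f(y) = C1*exp(-exp(-y)/4)


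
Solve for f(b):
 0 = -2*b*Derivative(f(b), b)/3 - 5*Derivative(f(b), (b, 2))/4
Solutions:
 f(b) = C1 + C2*erf(2*sqrt(15)*b/15)


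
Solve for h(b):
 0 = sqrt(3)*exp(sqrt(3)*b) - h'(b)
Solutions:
 h(b) = C1 + exp(sqrt(3)*b)


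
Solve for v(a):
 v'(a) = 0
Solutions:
 v(a) = C1


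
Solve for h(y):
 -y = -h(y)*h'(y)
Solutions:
 h(y) = -sqrt(C1 + y^2)
 h(y) = sqrt(C1 + y^2)


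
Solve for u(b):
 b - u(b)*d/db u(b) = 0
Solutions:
 u(b) = -sqrt(C1 + b^2)
 u(b) = sqrt(C1 + b^2)


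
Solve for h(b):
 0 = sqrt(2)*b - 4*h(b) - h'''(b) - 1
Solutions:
 h(b) = C3*exp(-2^(2/3)*b) + sqrt(2)*b/4 + (C1*sin(2^(2/3)*sqrt(3)*b/2) + C2*cos(2^(2/3)*sqrt(3)*b/2))*exp(2^(2/3)*b/2) - 1/4


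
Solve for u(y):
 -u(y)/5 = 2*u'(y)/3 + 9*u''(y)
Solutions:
 u(y) = (C1*sin(2*sqrt(95)*y/135) + C2*cos(2*sqrt(95)*y/135))*exp(-y/27)


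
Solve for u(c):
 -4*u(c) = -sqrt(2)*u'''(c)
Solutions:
 u(c) = C3*exp(sqrt(2)*c) + (C1*sin(sqrt(6)*c/2) + C2*cos(sqrt(6)*c/2))*exp(-sqrt(2)*c/2)


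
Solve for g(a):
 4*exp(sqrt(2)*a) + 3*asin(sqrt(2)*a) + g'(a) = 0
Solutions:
 g(a) = C1 - 3*a*asin(sqrt(2)*a) - 3*sqrt(2)*sqrt(1 - 2*a^2)/2 - 2*sqrt(2)*exp(sqrt(2)*a)


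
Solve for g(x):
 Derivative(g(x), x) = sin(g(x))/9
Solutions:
 -x/9 + log(cos(g(x)) - 1)/2 - log(cos(g(x)) + 1)/2 = C1


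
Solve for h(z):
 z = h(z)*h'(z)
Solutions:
 h(z) = -sqrt(C1 + z^2)
 h(z) = sqrt(C1 + z^2)


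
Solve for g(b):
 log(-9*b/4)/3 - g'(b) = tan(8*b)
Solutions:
 g(b) = C1 + b*log(-b)/3 - 2*b*log(2)/3 - b/3 + 2*b*log(3)/3 + log(cos(8*b))/8


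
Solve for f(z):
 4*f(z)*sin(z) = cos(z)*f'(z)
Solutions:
 f(z) = C1/cos(z)^4


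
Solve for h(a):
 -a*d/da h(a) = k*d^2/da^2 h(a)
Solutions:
 h(a) = C1 + C2*sqrt(k)*erf(sqrt(2)*a*sqrt(1/k)/2)


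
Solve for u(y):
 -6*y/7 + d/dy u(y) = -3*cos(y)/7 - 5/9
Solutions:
 u(y) = C1 + 3*y^2/7 - 5*y/9 - 3*sin(y)/7


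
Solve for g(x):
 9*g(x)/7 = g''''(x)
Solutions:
 g(x) = C1*exp(-sqrt(3)*7^(3/4)*x/7) + C2*exp(sqrt(3)*7^(3/4)*x/7) + C3*sin(sqrt(3)*7^(3/4)*x/7) + C4*cos(sqrt(3)*7^(3/4)*x/7)


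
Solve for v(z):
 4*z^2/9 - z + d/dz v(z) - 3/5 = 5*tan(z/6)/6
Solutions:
 v(z) = C1 - 4*z^3/27 + z^2/2 + 3*z/5 - 5*log(cos(z/6))


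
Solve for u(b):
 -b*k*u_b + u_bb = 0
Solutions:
 u(b) = Piecewise((-sqrt(2)*sqrt(pi)*C1*erf(sqrt(2)*b*sqrt(-k)/2)/(2*sqrt(-k)) - C2, (k > 0) | (k < 0)), (-C1*b - C2, True))


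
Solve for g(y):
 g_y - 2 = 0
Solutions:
 g(y) = C1 + 2*y


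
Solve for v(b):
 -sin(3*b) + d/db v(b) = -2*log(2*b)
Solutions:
 v(b) = C1 - 2*b*log(b) - 2*b*log(2) + 2*b - cos(3*b)/3


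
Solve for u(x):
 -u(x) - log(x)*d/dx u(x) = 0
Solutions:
 u(x) = C1*exp(-li(x))


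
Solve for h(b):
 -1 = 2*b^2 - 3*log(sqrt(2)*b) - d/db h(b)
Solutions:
 h(b) = C1 + 2*b^3/3 - 3*b*log(b) - 3*b*log(2)/2 + 4*b


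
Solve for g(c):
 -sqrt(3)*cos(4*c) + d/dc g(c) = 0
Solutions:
 g(c) = C1 + sqrt(3)*sin(4*c)/4


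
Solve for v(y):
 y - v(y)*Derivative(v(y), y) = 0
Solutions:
 v(y) = -sqrt(C1 + y^2)
 v(y) = sqrt(C1 + y^2)


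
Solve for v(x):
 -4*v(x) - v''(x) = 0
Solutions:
 v(x) = C1*sin(2*x) + C2*cos(2*x)


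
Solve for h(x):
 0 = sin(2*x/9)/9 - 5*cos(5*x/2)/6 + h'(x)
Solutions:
 h(x) = C1 + sin(5*x/2)/3 + cos(2*x/9)/2


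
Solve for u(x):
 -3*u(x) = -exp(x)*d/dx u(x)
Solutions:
 u(x) = C1*exp(-3*exp(-x))


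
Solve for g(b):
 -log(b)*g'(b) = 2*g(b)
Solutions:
 g(b) = C1*exp(-2*li(b))


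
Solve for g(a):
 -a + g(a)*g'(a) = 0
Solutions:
 g(a) = -sqrt(C1 + a^2)
 g(a) = sqrt(C1 + a^2)


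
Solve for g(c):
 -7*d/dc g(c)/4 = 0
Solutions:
 g(c) = C1


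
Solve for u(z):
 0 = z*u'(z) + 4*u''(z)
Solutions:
 u(z) = C1 + C2*erf(sqrt(2)*z/4)


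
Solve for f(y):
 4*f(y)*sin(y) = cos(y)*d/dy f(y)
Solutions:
 f(y) = C1/cos(y)^4


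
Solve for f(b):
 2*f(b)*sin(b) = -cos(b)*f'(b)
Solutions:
 f(b) = C1*cos(b)^2


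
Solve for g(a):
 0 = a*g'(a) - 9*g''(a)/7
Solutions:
 g(a) = C1 + C2*erfi(sqrt(14)*a/6)


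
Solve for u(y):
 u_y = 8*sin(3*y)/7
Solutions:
 u(y) = C1 - 8*cos(3*y)/21


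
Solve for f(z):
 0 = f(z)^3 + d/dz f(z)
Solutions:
 f(z) = -sqrt(2)*sqrt(-1/(C1 - z))/2
 f(z) = sqrt(2)*sqrt(-1/(C1 - z))/2


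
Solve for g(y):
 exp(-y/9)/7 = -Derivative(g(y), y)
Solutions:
 g(y) = C1 + 9*exp(-y/9)/7


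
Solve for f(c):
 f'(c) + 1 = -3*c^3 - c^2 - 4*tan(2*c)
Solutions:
 f(c) = C1 - 3*c^4/4 - c^3/3 - c + 2*log(cos(2*c))


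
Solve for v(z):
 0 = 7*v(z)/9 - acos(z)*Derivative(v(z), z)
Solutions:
 v(z) = C1*exp(7*Integral(1/acos(z), z)/9)


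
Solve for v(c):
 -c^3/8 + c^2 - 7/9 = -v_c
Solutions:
 v(c) = C1 + c^4/32 - c^3/3 + 7*c/9


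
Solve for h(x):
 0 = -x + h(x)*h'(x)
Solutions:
 h(x) = -sqrt(C1 + x^2)
 h(x) = sqrt(C1 + x^2)


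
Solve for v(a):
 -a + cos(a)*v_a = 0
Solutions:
 v(a) = C1 + Integral(a/cos(a), a)


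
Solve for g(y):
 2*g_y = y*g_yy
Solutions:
 g(y) = C1 + C2*y^3


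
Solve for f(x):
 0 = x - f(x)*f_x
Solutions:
 f(x) = -sqrt(C1 + x^2)
 f(x) = sqrt(C1 + x^2)


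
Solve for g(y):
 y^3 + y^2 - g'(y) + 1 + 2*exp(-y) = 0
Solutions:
 g(y) = C1 + y^4/4 + y^3/3 + y - 2*exp(-y)


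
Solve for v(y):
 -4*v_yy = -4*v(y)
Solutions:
 v(y) = C1*exp(-y) + C2*exp(y)


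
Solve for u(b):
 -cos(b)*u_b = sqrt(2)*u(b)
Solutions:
 u(b) = C1*(sin(b) - 1)^(sqrt(2)/2)/(sin(b) + 1)^(sqrt(2)/2)


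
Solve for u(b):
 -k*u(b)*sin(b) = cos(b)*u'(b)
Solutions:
 u(b) = C1*exp(k*log(cos(b)))


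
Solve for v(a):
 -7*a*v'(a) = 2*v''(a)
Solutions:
 v(a) = C1 + C2*erf(sqrt(7)*a/2)


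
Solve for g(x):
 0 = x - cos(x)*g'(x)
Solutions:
 g(x) = C1 + Integral(x/cos(x), x)


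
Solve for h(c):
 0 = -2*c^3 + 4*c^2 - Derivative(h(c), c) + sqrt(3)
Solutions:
 h(c) = C1 - c^4/2 + 4*c^3/3 + sqrt(3)*c


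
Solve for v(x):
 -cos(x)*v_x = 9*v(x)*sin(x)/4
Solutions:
 v(x) = C1*cos(x)^(9/4)


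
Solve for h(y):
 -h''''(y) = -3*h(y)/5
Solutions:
 h(y) = C1*exp(-3^(1/4)*5^(3/4)*y/5) + C2*exp(3^(1/4)*5^(3/4)*y/5) + C3*sin(3^(1/4)*5^(3/4)*y/5) + C4*cos(3^(1/4)*5^(3/4)*y/5)


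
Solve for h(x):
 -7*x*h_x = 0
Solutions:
 h(x) = C1


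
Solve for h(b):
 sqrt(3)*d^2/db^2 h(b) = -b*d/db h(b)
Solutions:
 h(b) = C1 + C2*erf(sqrt(2)*3^(3/4)*b/6)


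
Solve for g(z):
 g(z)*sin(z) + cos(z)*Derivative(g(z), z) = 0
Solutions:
 g(z) = C1*cos(z)


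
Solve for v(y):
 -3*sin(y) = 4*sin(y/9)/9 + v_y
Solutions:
 v(y) = C1 + 4*cos(y/9) + 3*cos(y)


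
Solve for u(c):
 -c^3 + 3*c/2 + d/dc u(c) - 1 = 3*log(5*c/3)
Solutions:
 u(c) = C1 + c^4/4 - 3*c^2/4 + 3*c*log(c) - 3*c*log(3) - 2*c + 3*c*log(5)


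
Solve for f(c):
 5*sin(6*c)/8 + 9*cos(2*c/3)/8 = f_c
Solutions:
 f(c) = C1 + 27*sin(2*c/3)/16 - 5*cos(6*c)/48


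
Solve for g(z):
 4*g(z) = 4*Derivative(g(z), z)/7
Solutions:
 g(z) = C1*exp(7*z)


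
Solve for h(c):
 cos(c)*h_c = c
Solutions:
 h(c) = C1 + Integral(c/cos(c), c)


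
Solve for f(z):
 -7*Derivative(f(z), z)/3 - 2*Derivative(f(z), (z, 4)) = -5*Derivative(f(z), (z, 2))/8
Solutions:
 f(z) = C1 + C2*exp(3^(1/3)*z*(5*3^(1/3)/(sqrt(112521) + 336)^(1/3) + (sqrt(112521) + 336)^(1/3))/24)*sin(3^(1/6)*z*(-3^(2/3)*(sqrt(112521) + 336)^(1/3) + 15/(sqrt(112521) + 336)^(1/3))/24) + C3*exp(3^(1/3)*z*(5*3^(1/3)/(sqrt(112521) + 336)^(1/3) + (sqrt(112521) + 336)^(1/3))/24)*cos(3^(1/6)*z*(-3^(2/3)*(sqrt(112521) + 336)^(1/3) + 15/(sqrt(112521) + 336)^(1/3))/24) + C4*exp(-3^(1/3)*z*(5*3^(1/3)/(sqrt(112521) + 336)^(1/3) + (sqrt(112521) + 336)^(1/3))/12)


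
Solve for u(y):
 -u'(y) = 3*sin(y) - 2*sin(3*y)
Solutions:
 u(y) = C1 + 3*cos(y) - 2*cos(3*y)/3


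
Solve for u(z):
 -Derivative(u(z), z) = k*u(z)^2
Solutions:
 u(z) = 1/(C1 + k*z)


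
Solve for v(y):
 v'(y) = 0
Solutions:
 v(y) = C1


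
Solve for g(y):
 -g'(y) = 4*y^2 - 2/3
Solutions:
 g(y) = C1 - 4*y^3/3 + 2*y/3


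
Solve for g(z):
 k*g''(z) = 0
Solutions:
 g(z) = C1 + C2*z


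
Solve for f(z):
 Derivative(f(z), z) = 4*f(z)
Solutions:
 f(z) = C1*exp(4*z)


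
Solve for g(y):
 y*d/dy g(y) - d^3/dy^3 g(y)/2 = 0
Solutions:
 g(y) = C1 + Integral(C2*airyai(2^(1/3)*y) + C3*airybi(2^(1/3)*y), y)


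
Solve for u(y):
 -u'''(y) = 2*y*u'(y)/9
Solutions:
 u(y) = C1 + Integral(C2*airyai(-6^(1/3)*y/3) + C3*airybi(-6^(1/3)*y/3), y)


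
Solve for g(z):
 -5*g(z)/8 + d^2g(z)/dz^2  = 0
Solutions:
 g(z) = C1*exp(-sqrt(10)*z/4) + C2*exp(sqrt(10)*z/4)


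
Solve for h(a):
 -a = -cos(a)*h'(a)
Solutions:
 h(a) = C1 + Integral(a/cos(a), a)


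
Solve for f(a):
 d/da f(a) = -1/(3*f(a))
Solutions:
 f(a) = -sqrt(C1 - 6*a)/3
 f(a) = sqrt(C1 - 6*a)/3


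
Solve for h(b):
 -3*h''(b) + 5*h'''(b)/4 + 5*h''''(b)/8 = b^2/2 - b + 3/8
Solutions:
 h(b) = C1 + C2*b + C3*exp(-b*(1 + sqrt(145)/5)) + C4*exp(b*(-1 + sqrt(145)/5)) - b^4/72 + 7*b^3/216 - 49*b^2/864


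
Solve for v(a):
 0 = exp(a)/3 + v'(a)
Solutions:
 v(a) = C1 - exp(a)/3


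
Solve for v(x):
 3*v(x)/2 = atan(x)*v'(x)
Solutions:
 v(x) = C1*exp(3*Integral(1/atan(x), x)/2)


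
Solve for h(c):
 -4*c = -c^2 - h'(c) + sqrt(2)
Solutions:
 h(c) = C1 - c^3/3 + 2*c^2 + sqrt(2)*c


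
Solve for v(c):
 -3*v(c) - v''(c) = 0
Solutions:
 v(c) = C1*sin(sqrt(3)*c) + C2*cos(sqrt(3)*c)


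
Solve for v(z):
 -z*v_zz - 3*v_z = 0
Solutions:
 v(z) = C1 + C2/z^2


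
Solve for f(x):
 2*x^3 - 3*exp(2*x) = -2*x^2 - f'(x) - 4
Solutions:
 f(x) = C1 - x^4/2 - 2*x^3/3 - 4*x + 3*exp(2*x)/2


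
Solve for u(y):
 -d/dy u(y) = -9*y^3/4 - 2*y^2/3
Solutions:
 u(y) = C1 + 9*y^4/16 + 2*y^3/9


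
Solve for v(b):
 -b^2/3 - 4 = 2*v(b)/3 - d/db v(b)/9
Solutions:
 v(b) = C1*exp(6*b) - b^2/2 - b/6 - 217/36


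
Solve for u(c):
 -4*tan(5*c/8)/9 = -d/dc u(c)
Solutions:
 u(c) = C1 - 32*log(cos(5*c/8))/45


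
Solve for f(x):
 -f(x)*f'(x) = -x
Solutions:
 f(x) = -sqrt(C1 + x^2)
 f(x) = sqrt(C1 + x^2)


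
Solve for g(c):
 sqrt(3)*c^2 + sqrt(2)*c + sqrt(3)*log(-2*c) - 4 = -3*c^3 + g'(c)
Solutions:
 g(c) = C1 + 3*c^4/4 + sqrt(3)*c^3/3 + sqrt(2)*c^2/2 + sqrt(3)*c*log(-c) + c*(-4 - sqrt(3) + sqrt(3)*log(2))


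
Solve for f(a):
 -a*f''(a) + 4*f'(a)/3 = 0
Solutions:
 f(a) = C1 + C2*a^(7/3)


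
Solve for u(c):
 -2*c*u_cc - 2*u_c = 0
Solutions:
 u(c) = C1 + C2*log(c)


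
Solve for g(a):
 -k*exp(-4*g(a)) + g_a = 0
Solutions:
 g(a) = log(-I*(C1 + 4*a*k)^(1/4))
 g(a) = log(I*(C1 + 4*a*k)^(1/4))
 g(a) = log(-(C1 + 4*a*k)^(1/4))
 g(a) = log(C1 + 4*a*k)/4


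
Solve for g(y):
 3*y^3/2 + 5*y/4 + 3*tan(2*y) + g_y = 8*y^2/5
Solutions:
 g(y) = C1 - 3*y^4/8 + 8*y^3/15 - 5*y^2/8 + 3*log(cos(2*y))/2


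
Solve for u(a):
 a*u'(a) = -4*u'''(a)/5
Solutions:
 u(a) = C1 + Integral(C2*airyai(-10^(1/3)*a/2) + C3*airybi(-10^(1/3)*a/2), a)


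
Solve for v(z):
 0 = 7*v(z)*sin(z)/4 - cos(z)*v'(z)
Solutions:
 v(z) = C1/cos(z)^(7/4)


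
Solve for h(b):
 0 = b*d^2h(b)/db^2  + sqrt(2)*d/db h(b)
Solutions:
 h(b) = C1 + C2*b^(1 - sqrt(2))


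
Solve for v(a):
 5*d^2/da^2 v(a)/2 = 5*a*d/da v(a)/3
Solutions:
 v(a) = C1 + C2*erfi(sqrt(3)*a/3)


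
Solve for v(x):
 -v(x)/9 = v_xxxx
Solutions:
 v(x) = (C1*sin(sqrt(6)*x/6) + C2*cos(sqrt(6)*x/6))*exp(-sqrt(6)*x/6) + (C3*sin(sqrt(6)*x/6) + C4*cos(sqrt(6)*x/6))*exp(sqrt(6)*x/6)


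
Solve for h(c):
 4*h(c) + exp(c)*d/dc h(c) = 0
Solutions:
 h(c) = C1*exp(4*exp(-c))


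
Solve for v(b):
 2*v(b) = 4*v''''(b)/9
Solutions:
 v(b) = C1*exp(-2^(3/4)*sqrt(3)*b/2) + C2*exp(2^(3/4)*sqrt(3)*b/2) + C3*sin(2^(3/4)*sqrt(3)*b/2) + C4*cos(2^(3/4)*sqrt(3)*b/2)


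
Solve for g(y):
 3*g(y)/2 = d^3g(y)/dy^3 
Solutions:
 g(y) = C3*exp(2^(2/3)*3^(1/3)*y/2) + (C1*sin(2^(2/3)*3^(5/6)*y/4) + C2*cos(2^(2/3)*3^(5/6)*y/4))*exp(-2^(2/3)*3^(1/3)*y/4)


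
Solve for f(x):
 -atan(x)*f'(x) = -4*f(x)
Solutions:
 f(x) = C1*exp(4*Integral(1/atan(x), x))


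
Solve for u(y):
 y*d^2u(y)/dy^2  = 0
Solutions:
 u(y) = C1 + C2*y


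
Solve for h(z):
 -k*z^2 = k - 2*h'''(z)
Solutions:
 h(z) = C1 + C2*z + C3*z^2 + k*z^5/120 + k*z^3/12


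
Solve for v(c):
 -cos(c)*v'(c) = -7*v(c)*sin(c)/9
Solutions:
 v(c) = C1/cos(c)^(7/9)


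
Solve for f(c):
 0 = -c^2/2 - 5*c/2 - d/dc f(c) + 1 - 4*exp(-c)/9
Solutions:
 f(c) = C1 - c^3/6 - 5*c^2/4 + c + 4*exp(-c)/9


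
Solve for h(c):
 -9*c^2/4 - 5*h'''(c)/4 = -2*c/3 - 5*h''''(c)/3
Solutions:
 h(c) = C1 + C2*c + C3*c^2 + C4*exp(3*c/4) - 3*c^5/100 - 8*c^4/45 - 128*c^3/135


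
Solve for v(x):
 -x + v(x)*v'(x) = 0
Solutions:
 v(x) = -sqrt(C1 + x^2)
 v(x) = sqrt(C1 + x^2)


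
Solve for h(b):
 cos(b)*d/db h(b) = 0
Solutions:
 h(b) = C1


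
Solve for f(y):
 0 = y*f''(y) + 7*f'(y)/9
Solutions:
 f(y) = C1 + C2*y^(2/9)


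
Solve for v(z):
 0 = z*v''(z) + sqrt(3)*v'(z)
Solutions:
 v(z) = C1 + C2*z^(1 - sqrt(3))


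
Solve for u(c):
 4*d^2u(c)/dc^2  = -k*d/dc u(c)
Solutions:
 u(c) = C1 + C2*exp(-c*k/4)


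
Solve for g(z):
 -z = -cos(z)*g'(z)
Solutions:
 g(z) = C1 + Integral(z/cos(z), z)


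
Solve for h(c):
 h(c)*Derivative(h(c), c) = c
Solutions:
 h(c) = -sqrt(C1 + c^2)
 h(c) = sqrt(C1 + c^2)


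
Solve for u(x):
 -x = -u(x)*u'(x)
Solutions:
 u(x) = -sqrt(C1 + x^2)
 u(x) = sqrt(C1 + x^2)


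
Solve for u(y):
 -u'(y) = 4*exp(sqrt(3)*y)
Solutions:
 u(y) = C1 - 4*sqrt(3)*exp(sqrt(3)*y)/3


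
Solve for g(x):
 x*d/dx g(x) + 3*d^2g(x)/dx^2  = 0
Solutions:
 g(x) = C1 + C2*erf(sqrt(6)*x/6)


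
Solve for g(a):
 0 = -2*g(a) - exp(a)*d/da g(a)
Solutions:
 g(a) = C1*exp(2*exp(-a))


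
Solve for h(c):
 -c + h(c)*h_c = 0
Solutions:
 h(c) = -sqrt(C1 + c^2)
 h(c) = sqrt(C1 + c^2)


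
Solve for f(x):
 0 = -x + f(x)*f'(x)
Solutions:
 f(x) = -sqrt(C1 + x^2)
 f(x) = sqrt(C1 + x^2)


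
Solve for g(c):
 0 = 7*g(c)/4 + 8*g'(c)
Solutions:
 g(c) = C1*exp(-7*c/32)


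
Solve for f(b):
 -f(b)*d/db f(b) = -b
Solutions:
 f(b) = -sqrt(C1 + b^2)
 f(b) = sqrt(C1 + b^2)


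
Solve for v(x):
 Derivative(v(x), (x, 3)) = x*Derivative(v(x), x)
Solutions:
 v(x) = C1 + Integral(C2*airyai(x) + C3*airybi(x), x)


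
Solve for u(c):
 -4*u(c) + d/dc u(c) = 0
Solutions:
 u(c) = C1*exp(4*c)


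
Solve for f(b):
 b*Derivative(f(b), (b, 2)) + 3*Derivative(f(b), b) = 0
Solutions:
 f(b) = C1 + C2/b^2


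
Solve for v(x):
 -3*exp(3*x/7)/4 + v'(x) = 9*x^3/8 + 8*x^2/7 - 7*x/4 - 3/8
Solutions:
 v(x) = C1 + 9*x^4/32 + 8*x^3/21 - 7*x^2/8 - 3*x/8 + 7*exp(3*x/7)/4


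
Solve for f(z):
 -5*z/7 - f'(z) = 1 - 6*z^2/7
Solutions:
 f(z) = C1 + 2*z^3/7 - 5*z^2/14 - z


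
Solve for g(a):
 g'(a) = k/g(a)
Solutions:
 g(a) = -sqrt(C1 + 2*a*k)
 g(a) = sqrt(C1 + 2*a*k)


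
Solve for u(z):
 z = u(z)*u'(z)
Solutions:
 u(z) = -sqrt(C1 + z^2)
 u(z) = sqrt(C1 + z^2)


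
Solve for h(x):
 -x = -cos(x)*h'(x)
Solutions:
 h(x) = C1 + Integral(x/cos(x), x)


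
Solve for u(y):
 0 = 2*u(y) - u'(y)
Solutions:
 u(y) = C1*exp(2*y)


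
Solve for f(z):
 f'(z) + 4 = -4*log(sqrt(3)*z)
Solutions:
 f(z) = C1 - 4*z*log(z) - z*log(9)


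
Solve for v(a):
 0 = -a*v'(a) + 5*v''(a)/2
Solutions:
 v(a) = C1 + C2*erfi(sqrt(5)*a/5)


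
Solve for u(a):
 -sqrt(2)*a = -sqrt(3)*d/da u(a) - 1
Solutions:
 u(a) = C1 + sqrt(6)*a^2/6 - sqrt(3)*a/3


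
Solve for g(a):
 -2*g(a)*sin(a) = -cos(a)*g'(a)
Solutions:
 g(a) = C1/cos(a)^2


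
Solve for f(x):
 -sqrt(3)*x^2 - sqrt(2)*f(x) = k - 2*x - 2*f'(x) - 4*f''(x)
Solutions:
 f(x) = C1*exp(x*(-1 + sqrt(1 + 4*sqrt(2)))/4) + C2*exp(-x*(1 + sqrt(1 + 4*sqrt(2)))/4) - sqrt(2)*k/2 - sqrt(6)*x^2/2 - 2*sqrt(3)*x + sqrt(2)*x - 4*sqrt(3) - 2*sqrt(6) + 2


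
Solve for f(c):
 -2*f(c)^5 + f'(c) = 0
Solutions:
 f(c) = -(-1/(C1 + 8*c))^(1/4)
 f(c) = (-1/(C1 + 8*c))^(1/4)
 f(c) = -I*(-1/(C1 + 8*c))^(1/4)
 f(c) = I*(-1/(C1 + 8*c))^(1/4)


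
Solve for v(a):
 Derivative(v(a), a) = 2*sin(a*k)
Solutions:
 v(a) = C1 - 2*cos(a*k)/k


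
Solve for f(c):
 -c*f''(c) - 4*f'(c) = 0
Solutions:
 f(c) = C1 + C2/c^3


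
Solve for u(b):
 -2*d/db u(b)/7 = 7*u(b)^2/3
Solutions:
 u(b) = 6/(C1 + 49*b)


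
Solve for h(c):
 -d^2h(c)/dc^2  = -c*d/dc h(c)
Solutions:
 h(c) = C1 + C2*erfi(sqrt(2)*c/2)


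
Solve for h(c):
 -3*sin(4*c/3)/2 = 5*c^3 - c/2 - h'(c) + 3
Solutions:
 h(c) = C1 + 5*c^4/4 - c^2/4 + 3*c - 9*cos(4*c/3)/8


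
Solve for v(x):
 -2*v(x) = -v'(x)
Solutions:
 v(x) = C1*exp(2*x)


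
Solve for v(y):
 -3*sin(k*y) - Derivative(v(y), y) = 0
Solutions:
 v(y) = C1 + 3*cos(k*y)/k


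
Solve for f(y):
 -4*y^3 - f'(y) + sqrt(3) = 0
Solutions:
 f(y) = C1 - y^4 + sqrt(3)*y


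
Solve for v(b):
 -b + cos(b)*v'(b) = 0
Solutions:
 v(b) = C1 + Integral(b/cos(b), b)


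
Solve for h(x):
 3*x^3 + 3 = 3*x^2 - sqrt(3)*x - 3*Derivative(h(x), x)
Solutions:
 h(x) = C1 - x^4/4 + x^3/3 - sqrt(3)*x^2/6 - x


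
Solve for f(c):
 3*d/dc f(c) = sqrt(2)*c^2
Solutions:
 f(c) = C1 + sqrt(2)*c^3/9


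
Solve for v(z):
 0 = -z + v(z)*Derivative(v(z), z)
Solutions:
 v(z) = -sqrt(C1 + z^2)
 v(z) = sqrt(C1 + z^2)


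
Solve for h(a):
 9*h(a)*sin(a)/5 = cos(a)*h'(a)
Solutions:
 h(a) = C1/cos(a)^(9/5)


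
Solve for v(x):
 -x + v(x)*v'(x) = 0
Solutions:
 v(x) = -sqrt(C1 + x^2)
 v(x) = sqrt(C1 + x^2)


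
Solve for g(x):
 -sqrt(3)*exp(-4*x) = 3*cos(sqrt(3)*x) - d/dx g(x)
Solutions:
 g(x) = C1 + sqrt(3)*sin(sqrt(3)*x) - sqrt(3)*exp(-4*x)/4


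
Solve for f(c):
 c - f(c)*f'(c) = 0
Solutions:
 f(c) = -sqrt(C1 + c^2)
 f(c) = sqrt(C1 + c^2)


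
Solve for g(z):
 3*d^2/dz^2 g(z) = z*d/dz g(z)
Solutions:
 g(z) = C1 + C2*erfi(sqrt(6)*z/6)


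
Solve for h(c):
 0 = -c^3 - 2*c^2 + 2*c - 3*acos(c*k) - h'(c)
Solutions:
 h(c) = C1 - c^4/4 - 2*c^3/3 + c^2 - 3*Piecewise((c*acos(c*k) - sqrt(-c^2*k^2 + 1)/k, Ne(k, 0)), (pi*c/2, True))


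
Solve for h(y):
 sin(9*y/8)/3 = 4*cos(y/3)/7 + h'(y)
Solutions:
 h(y) = C1 - 12*sin(y/3)/7 - 8*cos(9*y/8)/27


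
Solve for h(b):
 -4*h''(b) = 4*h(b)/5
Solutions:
 h(b) = C1*sin(sqrt(5)*b/5) + C2*cos(sqrt(5)*b/5)


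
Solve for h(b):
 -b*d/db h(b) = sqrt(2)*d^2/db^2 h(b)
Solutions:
 h(b) = C1 + C2*erf(2^(1/4)*b/2)


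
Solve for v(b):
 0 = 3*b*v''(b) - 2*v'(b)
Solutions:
 v(b) = C1 + C2*b^(5/3)


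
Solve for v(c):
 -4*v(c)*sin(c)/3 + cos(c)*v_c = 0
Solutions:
 v(c) = C1/cos(c)^(4/3)


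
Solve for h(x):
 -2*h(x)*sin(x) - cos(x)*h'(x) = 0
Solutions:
 h(x) = C1*cos(x)^2


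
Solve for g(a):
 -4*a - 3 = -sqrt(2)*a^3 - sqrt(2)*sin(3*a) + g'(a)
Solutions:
 g(a) = C1 + sqrt(2)*a^4/4 - 2*a^2 - 3*a - sqrt(2)*cos(3*a)/3


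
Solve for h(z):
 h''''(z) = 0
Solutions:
 h(z) = C1 + C2*z + C3*z^2 + C4*z^3


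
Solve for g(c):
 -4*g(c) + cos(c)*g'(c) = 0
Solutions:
 g(c) = C1*(sin(c)^2 + 2*sin(c) + 1)/(sin(c)^2 - 2*sin(c) + 1)


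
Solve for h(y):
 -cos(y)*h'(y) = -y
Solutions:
 h(y) = C1 + Integral(y/cos(y), y)


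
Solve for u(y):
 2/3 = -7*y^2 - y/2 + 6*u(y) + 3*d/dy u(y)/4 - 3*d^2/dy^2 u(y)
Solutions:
 u(y) = C1*exp(y*(1 - sqrt(129))/8) + C2*exp(y*(1 + sqrt(129))/8) + 7*y^2/6 - 5*y/24 + 751/576


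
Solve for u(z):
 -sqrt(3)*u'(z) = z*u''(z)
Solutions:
 u(z) = C1 + C2*z^(1 - sqrt(3))


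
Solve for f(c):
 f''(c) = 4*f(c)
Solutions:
 f(c) = C1*exp(-2*c) + C2*exp(2*c)


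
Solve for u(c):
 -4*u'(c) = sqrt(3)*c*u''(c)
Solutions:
 u(c) = C1 + C2*c^(1 - 4*sqrt(3)/3)


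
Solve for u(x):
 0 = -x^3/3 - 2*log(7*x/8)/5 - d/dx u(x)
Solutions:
 u(x) = C1 - x^4/12 - 2*x*log(x)/5 - 2*x*log(7)/5 + 2*x/5 + 6*x*log(2)/5


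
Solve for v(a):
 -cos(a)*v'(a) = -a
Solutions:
 v(a) = C1 + Integral(a/cos(a), a)


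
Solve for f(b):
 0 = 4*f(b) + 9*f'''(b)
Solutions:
 f(b) = C3*exp(-2^(2/3)*3^(1/3)*b/3) + (C1*sin(2^(2/3)*3^(5/6)*b/6) + C2*cos(2^(2/3)*3^(5/6)*b/6))*exp(2^(2/3)*3^(1/3)*b/6)


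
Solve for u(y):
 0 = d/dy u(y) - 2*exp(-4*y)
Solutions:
 u(y) = C1 - exp(-4*y)/2


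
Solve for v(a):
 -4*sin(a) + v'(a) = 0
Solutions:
 v(a) = C1 - 4*cos(a)


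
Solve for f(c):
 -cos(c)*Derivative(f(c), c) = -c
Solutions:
 f(c) = C1 + Integral(c/cos(c), c)


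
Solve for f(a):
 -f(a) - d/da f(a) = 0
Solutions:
 f(a) = C1*exp(-a)


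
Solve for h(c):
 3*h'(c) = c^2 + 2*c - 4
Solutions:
 h(c) = C1 + c^3/9 + c^2/3 - 4*c/3


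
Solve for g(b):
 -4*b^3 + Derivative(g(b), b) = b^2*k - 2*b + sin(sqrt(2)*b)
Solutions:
 g(b) = C1 + b^4 + b^3*k/3 - b^2 - sqrt(2)*cos(sqrt(2)*b)/2


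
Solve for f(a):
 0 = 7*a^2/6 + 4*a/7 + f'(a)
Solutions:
 f(a) = C1 - 7*a^3/18 - 2*a^2/7


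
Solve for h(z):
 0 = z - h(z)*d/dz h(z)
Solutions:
 h(z) = -sqrt(C1 + z^2)
 h(z) = sqrt(C1 + z^2)


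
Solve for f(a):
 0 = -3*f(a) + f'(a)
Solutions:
 f(a) = C1*exp(3*a)
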